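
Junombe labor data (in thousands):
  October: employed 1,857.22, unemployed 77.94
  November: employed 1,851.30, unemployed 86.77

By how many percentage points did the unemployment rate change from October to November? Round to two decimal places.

October: labor force = 1,857.22 + 77.94 = 1,935.16; u = 77.94/1,935.16 = 4.03%.
November: labor force = 1,851.30 + 86.77 = 1,938.07; u = 86.77/1,938.07 = 4.48%.
Change = 4.48% − 4.03% = +0.45 pp.

The unemployment rate changed by +0.45 percentage points.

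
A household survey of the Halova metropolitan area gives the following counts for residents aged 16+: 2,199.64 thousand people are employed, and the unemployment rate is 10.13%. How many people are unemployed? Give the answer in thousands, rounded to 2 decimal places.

About 247.94 thousand are unemployed.

Let U be the number unemployed. The labor force is E + U, and U/(E+U) = 0.1013.
So U = 0.1013 × 2,199.64 / (1 − 0.1013) = 222.8235 / 0.8987 ≈ 247.94 thousand.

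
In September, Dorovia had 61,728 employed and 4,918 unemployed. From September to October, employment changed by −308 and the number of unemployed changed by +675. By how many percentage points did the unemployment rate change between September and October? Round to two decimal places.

The unemployment rate changed by +0.97 percentage points.

September: labor force = 61,728 + 4,918 = 66,646; u = 4,918/66,646 = 7.38%.
October: labor force = 61,420 + 5,593 = 67,013; u = 5,593/67,013 = 8.35%.
Change = 8.35% − 7.38% = +0.97 pp.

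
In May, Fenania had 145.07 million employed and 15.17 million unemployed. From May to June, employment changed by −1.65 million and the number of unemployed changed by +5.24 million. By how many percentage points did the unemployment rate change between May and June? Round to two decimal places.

The unemployment rate changed by +2.99 percentage points.

May: labor force = 145.07 + 15.17 = 160.24; u = 15.17/160.24 = 9.47%.
June: labor force = 143.42 + 20.41 = 163.83; u = 20.41/163.83 = 12.46%.
Change = 12.46% − 9.47% = +2.99 pp.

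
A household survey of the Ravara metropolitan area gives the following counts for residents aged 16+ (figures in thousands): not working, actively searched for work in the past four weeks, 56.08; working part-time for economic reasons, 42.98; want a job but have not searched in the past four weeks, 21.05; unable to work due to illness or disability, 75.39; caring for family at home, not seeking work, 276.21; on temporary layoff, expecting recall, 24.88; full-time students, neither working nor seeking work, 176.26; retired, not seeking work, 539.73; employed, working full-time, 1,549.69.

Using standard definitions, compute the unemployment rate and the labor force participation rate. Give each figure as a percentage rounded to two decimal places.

Employed = 42.98 + 1,549.69 = 1,592.67 thousand (anyone who worked, including part-time for economic reasons, counts as employed).
Unemployed = 56.08 + 24.88 = 80.96 thousand (jobless and actively searching, or on temporary layoff).
Labor force = 1,592.67 + 80.96 = 1,673.63 thousand.
Not in labor force = 21.05 + 75.39 + 276.21 + 176.26 + 539.73 = 1,088.64 thousand (those not working and not actively searching are outside the labor force — including those who want a job but have given up searching).
Civilian working-age population = 1,673.63 + 1,088.64 = 2,762.27 thousand.
Unemployment rate = 80.96 / 1,673.63 = 4.84%.
Labor force participation rate = 1,673.63 / 2,762.27 = 60.59%.

Unemployment rate ≈ 4.84%; labor force participation rate ≈ 60.59%.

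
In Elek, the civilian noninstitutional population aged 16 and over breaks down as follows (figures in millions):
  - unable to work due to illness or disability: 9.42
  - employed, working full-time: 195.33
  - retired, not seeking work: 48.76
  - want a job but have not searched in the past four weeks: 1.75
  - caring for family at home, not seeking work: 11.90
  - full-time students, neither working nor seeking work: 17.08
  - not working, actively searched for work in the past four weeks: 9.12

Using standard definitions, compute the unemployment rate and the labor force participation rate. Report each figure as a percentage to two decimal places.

Employed = 195.33 million.
Unemployed = 9.12 million.
Labor force = 195.33 + 9.12 = 204.45 million.
Not in labor force = 9.42 + 48.76 + 1.75 + 11.90 + 17.08 = 88.91 million (those not working and not actively searching are outside the labor force — including those who want a job but have given up searching).
Civilian working-age population = 204.45 + 88.91 = 293.36 million.
Unemployment rate = 9.12 / 204.45 = 4.46%.
Labor force participation rate = 204.45 / 293.36 = 69.69%.

Unemployment rate ≈ 4.46%; labor force participation rate ≈ 69.69%.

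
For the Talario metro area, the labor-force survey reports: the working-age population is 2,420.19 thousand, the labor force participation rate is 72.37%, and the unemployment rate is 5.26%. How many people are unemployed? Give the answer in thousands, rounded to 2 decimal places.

Labor force = 0.7237 × 2,420.19 = 1,751.49 thousand.
Unemployed = 0.0526 × 1,751.49 ≈ 92.13 thousand.

About 92.13 thousand are unemployed.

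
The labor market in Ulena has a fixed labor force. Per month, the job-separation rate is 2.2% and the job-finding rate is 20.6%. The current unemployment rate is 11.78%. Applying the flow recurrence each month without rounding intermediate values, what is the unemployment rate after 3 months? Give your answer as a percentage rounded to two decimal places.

With a fixed labor force, u_{t+1} = u_t + s·(1−u_t) − f·u_t = u_t·(1−s−f) + s.
Here 1−s−f = 0.772 and s = 0.022.
u_1 = 0.117800 × 0.772 + 0.022 = 0.112942.
u_2 = 0.112942 × 0.772 + 0.022 = 0.109191.
u_3 = 0.109191 × 0.772 + 0.022 = 0.106295.

Unemployment rate after three months ≈ 10.63%.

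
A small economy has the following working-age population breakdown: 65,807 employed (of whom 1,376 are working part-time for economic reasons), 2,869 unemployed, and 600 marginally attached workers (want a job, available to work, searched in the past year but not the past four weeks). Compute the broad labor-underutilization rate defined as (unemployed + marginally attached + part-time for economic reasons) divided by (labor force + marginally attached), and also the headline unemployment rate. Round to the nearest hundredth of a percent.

Broad underutilization rate ≈ 6.99%; headline unemployment rate ≈ 4.18%.

Labor force = 65,807 + 2,869 = 68,676.
Numerator = 2,869 + 600 + 1,376 = 4,845.
Denominator = 68,676 + 600 = 69,276.
Broad rate = 4,845 / 69,276 = 6.99%.
Headline unemployment rate = 2,869 / 68,676 = 4.18%.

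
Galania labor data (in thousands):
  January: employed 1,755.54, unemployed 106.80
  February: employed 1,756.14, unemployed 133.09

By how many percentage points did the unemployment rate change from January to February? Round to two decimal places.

January: labor force = 1,755.54 + 106.80 = 1,862.34; u = 106.80/1,862.34 = 5.73%.
February: labor force = 1,756.14 + 133.09 = 1,889.23; u = 133.09/1,889.23 = 7.04%.
Change = 7.04% − 5.73% = +1.31 pp.

The unemployment rate changed by +1.31 percentage points.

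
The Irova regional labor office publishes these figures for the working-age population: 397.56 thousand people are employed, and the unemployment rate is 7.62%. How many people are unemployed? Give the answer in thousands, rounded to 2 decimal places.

About 32.79 thousand are unemployed.

Let U be the number unemployed. The labor force is E + U, and U/(E+U) = 0.0762.
So U = 0.0762 × 397.56 / (1 − 0.0762) = 30.2941 / 0.9238 ≈ 32.79 thousand.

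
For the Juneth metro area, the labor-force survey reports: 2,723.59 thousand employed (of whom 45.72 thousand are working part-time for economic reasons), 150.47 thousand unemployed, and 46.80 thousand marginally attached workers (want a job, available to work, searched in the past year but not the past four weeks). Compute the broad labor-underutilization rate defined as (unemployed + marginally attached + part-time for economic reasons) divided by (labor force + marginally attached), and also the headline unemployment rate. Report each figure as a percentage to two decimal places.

Labor force = 2,723.59 + 150.47 = 2,874.06 thousand.
Numerator = 150.47 + 46.80 + 45.72 = 242.99 thousand.
Denominator = 2,874.06 + 46.80 = 2,920.86 thousand.
Broad rate = 242.99 / 2,920.86 = 8.32%.
Headline unemployment rate = 150.47 / 2,874.06 = 5.24%.

Broad underutilization rate ≈ 8.32%; headline unemployment rate ≈ 5.24%.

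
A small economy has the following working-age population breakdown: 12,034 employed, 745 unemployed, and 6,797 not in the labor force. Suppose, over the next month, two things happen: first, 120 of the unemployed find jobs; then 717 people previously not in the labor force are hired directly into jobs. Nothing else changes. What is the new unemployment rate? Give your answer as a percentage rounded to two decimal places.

Initially, labor force = 12,034 + 745 = 12,779, so u = 745/12,779 = 5.83%.
After the first change, unemployed falls and employed rises by 120; labor force unchanged → E = 12,154, U = 625, labor force = 12,779.
After the second change, employed and labor force both rise by 717; unemployed unchanged → E = 12,871, U = 625, labor force = 13,496.
New unemployment rate = 625 / 13,496 = 4.63%.

New unemployment rate ≈ 4.63%.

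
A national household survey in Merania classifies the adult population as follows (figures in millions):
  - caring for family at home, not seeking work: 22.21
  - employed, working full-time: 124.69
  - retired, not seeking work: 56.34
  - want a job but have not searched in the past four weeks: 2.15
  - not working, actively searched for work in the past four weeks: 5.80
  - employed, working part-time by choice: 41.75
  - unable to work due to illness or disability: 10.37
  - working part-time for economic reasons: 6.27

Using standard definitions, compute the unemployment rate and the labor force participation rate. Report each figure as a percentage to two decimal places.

Employed = 124.69 + 41.75 + 6.27 = 172.71 million (anyone who worked, including part-time for economic reasons, counts as employed).
Unemployed = 5.80 million.
Labor force = 172.71 + 5.80 = 178.51 million.
Not in labor force = 22.21 + 56.34 + 2.15 + 10.37 = 91.07 million (those not working and not actively searching are outside the labor force — including those who want a job but have given up searching).
Civilian working-age population = 178.51 + 91.07 = 269.58 million.
Unemployment rate = 5.80 / 178.51 = 3.25%.
Labor force participation rate = 178.51 / 269.58 = 66.22%.

Unemployment rate ≈ 3.25%; labor force participation rate ≈ 66.22%.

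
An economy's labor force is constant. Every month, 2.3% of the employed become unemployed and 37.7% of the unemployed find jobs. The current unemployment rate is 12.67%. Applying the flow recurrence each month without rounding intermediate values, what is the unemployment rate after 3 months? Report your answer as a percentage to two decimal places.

Unemployment rate after three months ≈ 7.24%.

With a fixed labor force, u_{t+1} = u_t + s·(1−u_t) − f·u_t = u_t·(1−s−f) + s.
Here 1−s−f = 0.600 and s = 0.023.
u_1 = 0.126700 × 0.600 + 0.023 = 0.099020.
u_2 = 0.099020 × 0.600 + 0.023 = 0.082412.
u_3 = 0.082412 × 0.600 + 0.023 = 0.072447.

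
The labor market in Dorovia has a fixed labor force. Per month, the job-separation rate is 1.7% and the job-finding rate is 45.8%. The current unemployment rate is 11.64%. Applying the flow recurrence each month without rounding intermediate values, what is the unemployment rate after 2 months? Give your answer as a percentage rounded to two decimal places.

Unemployment rate after two months ≈ 5.80%.

With a fixed labor force, u_{t+1} = u_t + s·(1−u_t) − f·u_t = u_t·(1−s−f) + s.
Here 1−s−f = 0.525 and s = 0.017.
u_1 = 0.116400 × 0.525 + 0.017 = 0.078110.
u_2 = 0.078110 × 0.525 + 0.017 = 0.058008.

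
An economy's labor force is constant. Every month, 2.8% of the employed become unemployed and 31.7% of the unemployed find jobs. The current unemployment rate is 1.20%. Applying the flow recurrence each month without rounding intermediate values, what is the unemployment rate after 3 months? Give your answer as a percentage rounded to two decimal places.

With a fixed labor force, u_{t+1} = u_t + s·(1−u_t) − f·u_t = u_t·(1−s−f) + s.
Here 1−s−f = 0.655 and s = 0.028.
u_1 = 0.012000 × 0.655 + 0.028 = 0.035860.
u_2 = 0.035860 × 0.655 + 0.028 = 0.051488.
u_3 = 0.051488 × 0.655 + 0.028 = 0.061725.

Unemployment rate after three months ≈ 6.17%.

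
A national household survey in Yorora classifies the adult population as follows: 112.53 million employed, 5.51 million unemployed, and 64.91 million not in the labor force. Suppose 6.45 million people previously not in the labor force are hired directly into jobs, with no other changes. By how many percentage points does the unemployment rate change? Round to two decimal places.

The unemployment rate changes by −0.24 percentage points.

Initially, labor force = 112.53 + 5.51 = 118.04 million, so u = 5.51/118.04 = 4.67%.
After the change, employed and labor force both rise by 6.45; unemployed unchanged → E = 118.98, U = 5.51, labor force = 124.49 million.
New unemployment rate = 5.51 / 124.49 = 4.43%.
Change = 4.43% − 4.67% = −0.24 percentage points.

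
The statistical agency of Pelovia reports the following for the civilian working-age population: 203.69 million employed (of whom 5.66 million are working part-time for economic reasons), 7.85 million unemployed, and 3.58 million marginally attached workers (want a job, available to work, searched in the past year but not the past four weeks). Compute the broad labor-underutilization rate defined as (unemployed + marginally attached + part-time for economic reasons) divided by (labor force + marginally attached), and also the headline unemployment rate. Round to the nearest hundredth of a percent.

Broad underutilization rate ≈ 7.94%; headline unemployment rate ≈ 3.71%.

Labor force = 203.69 + 7.85 = 211.54 million.
Numerator = 7.85 + 3.58 + 5.66 = 17.09 million.
Denominator = 211.54 + 3.58 = 215.12 million.
Broad rate = 17.09 / 215.12 = 7.94%.
Headline unemployment rate = 7.85 / 211.54 = 3.71%.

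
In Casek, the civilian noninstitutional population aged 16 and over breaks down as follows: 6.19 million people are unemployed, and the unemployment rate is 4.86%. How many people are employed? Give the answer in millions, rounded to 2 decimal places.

Labor force = U / u = 6.19 / 0.0486 ≈ 127.37 million.
Employed = labor force − unemployed = 127.37 − 6.19 = 121.18 million.

About 121.18 million are employed.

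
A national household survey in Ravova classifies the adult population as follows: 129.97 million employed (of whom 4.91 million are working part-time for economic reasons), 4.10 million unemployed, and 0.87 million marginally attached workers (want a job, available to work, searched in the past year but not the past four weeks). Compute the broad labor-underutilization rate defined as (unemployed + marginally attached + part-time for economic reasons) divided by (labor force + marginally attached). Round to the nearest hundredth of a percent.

Labor force = 129.97 + 4.10 = 134.07 million.
Numerator = 4.10 + 0.87 + 4.91 = 9.88 million.
Denominator = 134.07 + 0.87 = 134.94 million.
Broad rate = 9.88 / 134.94 = 7.32%.

Broad underutilization rate ≈ 7.32%.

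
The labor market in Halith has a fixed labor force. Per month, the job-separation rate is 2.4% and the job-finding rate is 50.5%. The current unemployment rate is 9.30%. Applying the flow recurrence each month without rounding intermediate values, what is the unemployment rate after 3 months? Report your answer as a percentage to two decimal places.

With a fixed labor force, u_{t+1} = u_t + s·(1−u_t) − f·u_t = u_t·(1−s−f) + s.
Here 1−s−f = 0.471 and s = 0.024.
u_1 = 0.093000 × 0.471 + 0.024 = 0.067803.
u_2 = 0.067803 × 0.471 + 0.024 = 0.055935.
u_3 = 0.055935 × 0.471 + 0.024 = 0.050345.

Unemployment rate after three months ≈ 5.03%.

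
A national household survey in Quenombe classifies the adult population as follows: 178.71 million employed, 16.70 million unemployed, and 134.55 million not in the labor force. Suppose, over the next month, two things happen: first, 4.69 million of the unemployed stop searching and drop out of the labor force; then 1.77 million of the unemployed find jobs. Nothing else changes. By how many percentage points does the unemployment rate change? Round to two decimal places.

Initially, labor force = 178.71 + 16.70 = 195.41 million, so u = 16.70/195.41 = 8.55%.
After the first change, unemployed and labor force both fall by 4.69 → E = 178.71, U = 12.01, labor force = 190.72 million.
After the second change, unemployed falls and employed rises by 1.77; labor force unchanged → E = 180.48, U = 10.24, labor force = 190.72 million.
New unemployment rate = 10.24 / 190.72 = 5.37%.
Change = 5.37% − 8.55% = −3.18 percentage points.

The unemployment rate changes by −3.18 percentage points.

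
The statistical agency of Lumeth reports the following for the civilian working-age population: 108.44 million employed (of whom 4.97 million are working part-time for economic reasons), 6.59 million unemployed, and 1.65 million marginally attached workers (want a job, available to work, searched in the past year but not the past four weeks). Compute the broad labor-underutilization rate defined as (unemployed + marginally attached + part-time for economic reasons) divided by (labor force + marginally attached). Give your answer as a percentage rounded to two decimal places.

Labor force = 108.44 + 6.59 = 115.03 million.
Numerator = 6.59 + 1.65 + 4.97 = 13.21 million.
Denominator = 115.03 + 1.65 = 116.68 million.
Broad rate = 13.21 / 116.68 = 11.32%.

Broad underutilization rate ≈ 11.32%.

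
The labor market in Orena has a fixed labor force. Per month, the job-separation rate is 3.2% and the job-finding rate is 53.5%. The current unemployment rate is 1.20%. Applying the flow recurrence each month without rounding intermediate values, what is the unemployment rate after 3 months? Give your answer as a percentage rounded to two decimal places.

With a fixed labor force, u_{t+1} = u_t + s·(1−u_t) − f·u_t = u_t·(1−s−f) + s.
Here 1−s−f = 0.433 and s = 0.032.
u_1 = 0.012000 × 0.433 + 0.032 = 0.037196.
u_2 = 0.037196 × 0.433 + 0.032 = 0.048106.
u_3 = 0.048106 × 0.433 + 0.032 = 0.052830.

Unemployment rate after three months ≈ 5.28%.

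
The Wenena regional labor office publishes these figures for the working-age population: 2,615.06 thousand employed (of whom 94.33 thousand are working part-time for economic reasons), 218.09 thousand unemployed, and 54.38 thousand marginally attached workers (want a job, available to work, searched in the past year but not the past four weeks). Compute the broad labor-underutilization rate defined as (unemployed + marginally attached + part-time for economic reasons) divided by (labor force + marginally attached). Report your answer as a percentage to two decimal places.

Labor force = 2,615.06 + 218.09 = 2,833.15 thousand.
Numerator = 218.09 + 54.38 + 94.33 = 366.80 thousand.
Denominator = 2,833.15 + 54.38 = 2,887.53 thousand.
Broad rate = 366.80 / 2,887.53 = 12.70%.

Broad underutilization rate ≈ 12.70%.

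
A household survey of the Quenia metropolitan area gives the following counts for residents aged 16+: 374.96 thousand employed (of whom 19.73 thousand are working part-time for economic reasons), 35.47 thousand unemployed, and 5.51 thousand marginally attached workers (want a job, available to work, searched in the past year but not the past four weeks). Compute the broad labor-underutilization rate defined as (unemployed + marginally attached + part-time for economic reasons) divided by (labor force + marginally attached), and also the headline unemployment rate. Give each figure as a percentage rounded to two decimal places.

Labor force = 374.96 + 35.47 = 410.43 thousand.
Numerator = 35.47 + 5.51 + 19.73 = 60.71 thousand.
Denominator = 410.43 + 5.51 = 415.94 thousand.
Broad rate = 60.71 / 415.94 = 14.60%.
Headline unemployment rate = 35.47 / 410.43 = 8.64%.

Broad underutilization rate ≈ 14.60%; headline unemployment rate ≈ 8.64%.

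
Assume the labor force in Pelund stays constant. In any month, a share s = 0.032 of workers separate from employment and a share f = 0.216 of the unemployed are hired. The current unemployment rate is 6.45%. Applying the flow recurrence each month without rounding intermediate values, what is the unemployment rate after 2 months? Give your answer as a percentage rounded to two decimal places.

With a fixed labor force, u_{t+1} = u_t + s·(1−u_t) − f·u_t = u_t·(1−s−f) + s.
Here 1−s−f = 0.752 and s = 0.032.
u_1 = 0.064500 × 0.752 + 0.032 = 0.080504.
u_2 = 0.080504 × 0.752 + 0.032 = 0.092539.

Unemployment rate after two months ≈ 9.25%.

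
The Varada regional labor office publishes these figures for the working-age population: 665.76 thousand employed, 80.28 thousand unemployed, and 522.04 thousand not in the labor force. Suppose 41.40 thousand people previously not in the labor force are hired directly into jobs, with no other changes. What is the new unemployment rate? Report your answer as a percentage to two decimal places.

Initially, labor force = 665.76 + 80.28 = 746.04 thousand, so u = 80.28/746.04 = 10.76%.
After the change, employed and labor force both rise by 41.40; unemployed unchanged → E = 707.16, U = 80.28, labor force = 787.44 thousand.
New unemployment rate = 80.28 / 787.44 = 10.20%.

New unemployment rate ≈ 10.20%.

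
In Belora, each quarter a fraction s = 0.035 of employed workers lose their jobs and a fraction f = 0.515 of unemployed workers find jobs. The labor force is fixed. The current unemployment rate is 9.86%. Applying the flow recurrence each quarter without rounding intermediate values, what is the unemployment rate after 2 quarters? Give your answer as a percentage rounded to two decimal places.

Unemployment rate after two quarters ≈ 7.07%.

With a fixed labor force, u_{t+1} = u_t + s·(1−u_t) − f·u_t = u_t·(1−s−f) + s.
Here 1−s−f = 0.450 and s = 0.035.
u_1 = 0.098600 × 0.450 + 0.035 = 0.079370.
u_2 = 0.079370 × 0.450 + 0.035 = 0.070717.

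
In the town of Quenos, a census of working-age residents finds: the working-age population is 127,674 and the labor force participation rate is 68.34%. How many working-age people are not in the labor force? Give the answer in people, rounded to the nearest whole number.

Share not in the labor force = 1 − 0.6834 = 0.3166.
Not in labor force = 0.3166 × 127,674 ≈ 40,422.

About 40,422 are not in the labor force.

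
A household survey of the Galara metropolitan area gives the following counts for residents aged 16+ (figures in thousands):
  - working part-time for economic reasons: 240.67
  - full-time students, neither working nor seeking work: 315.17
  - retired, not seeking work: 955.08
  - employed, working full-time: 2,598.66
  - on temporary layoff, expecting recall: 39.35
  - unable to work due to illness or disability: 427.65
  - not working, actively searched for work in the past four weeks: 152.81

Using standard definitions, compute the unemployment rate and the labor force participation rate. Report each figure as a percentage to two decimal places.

Employed = 240.67 + 2,598.66 = 2,839.33 thousand (anyone who worked, including part-time for economic reasons, counts as employed).
Unemployed = 39.35 + 152.81 = 192.16 thousand (jobless and actively searching, or on temporary layoff).
Labor force = 2,839.33 + 192.16 = 3,031.49 thousand.
Not in labor force = 315.17 + 955.08 + 427.65 = 1,697.90 thousand (those not working and not actively searching are outside the labor force).
Civilian working-age population = 3,031.49 + 1,697.90 = 4,729.39 thousand.
Unemployment rate = 192.16 / 3,031.49 = 6.34%.
Labor force participation rate = 3,031.49 / 4,729.39 = 64.10%.

Unemployment rate ≈ 6.34%; labor force participation rate ≈ 64.10%.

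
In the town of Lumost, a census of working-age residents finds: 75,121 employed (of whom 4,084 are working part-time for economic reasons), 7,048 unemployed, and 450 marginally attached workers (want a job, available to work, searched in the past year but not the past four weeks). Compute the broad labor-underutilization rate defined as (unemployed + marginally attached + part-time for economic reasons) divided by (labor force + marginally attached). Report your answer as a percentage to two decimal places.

Labor force = 75,121 + 7,048 = 82,169.
Numerator = 7,048 + 450 + 4,084 = 11,582.
Denominator = 82,169 + 450 = 82,619.
Broad rate = 11,582 / 82,619 = 14.02%.

Broad underutilization rate ≈ 14.02%.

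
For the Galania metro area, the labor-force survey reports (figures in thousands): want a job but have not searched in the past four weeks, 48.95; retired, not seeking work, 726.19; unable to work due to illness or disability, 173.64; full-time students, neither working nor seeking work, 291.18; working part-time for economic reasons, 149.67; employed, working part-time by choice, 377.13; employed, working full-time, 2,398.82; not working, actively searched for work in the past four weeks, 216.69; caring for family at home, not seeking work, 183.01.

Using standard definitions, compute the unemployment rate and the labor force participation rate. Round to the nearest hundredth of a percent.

Unemployment rate ≈ 6.90%; labor force participation rate ≈ 68.83%.

Employed = 149.67 + 377.13 + 2,398.82 = 2,925.62 thousand (anyone who worked, including part-time for economic reasons, counts as employed).
Unemployed = 216.69 thousand.
Labor force = 2,925.62 + 216.69 = 3,142.31 thousand.
Not in labor force = 48.95 + 726.19 + 173.64 + 291.18 + 183.01 = 1,422.97 thousand (those not working and not actively searching are outside the labor force — including those who want a job but have given up searching).
Civilian working-age population = 3,142.31 + 1,422.97 = 4,565.28 thousand.
Unemployment rate = 216.69 / 3,142.31 = 6.90%.
Labor force participation rate = 3,142.31 / 4,565.28 = 68.83%.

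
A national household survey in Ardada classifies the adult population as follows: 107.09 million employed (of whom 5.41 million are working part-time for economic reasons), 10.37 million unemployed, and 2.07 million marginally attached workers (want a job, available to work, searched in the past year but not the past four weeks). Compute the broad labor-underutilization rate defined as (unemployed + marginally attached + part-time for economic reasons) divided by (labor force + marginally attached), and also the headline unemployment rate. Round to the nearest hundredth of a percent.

Broad underutilization rate ≈ 14.93%; headline unemployment rate ≈ 8.83%.

Labor force = 107.09 + 10.37 = 117.46 million.
Numerator = 10.37 + 2.07 + 5.41 = 17.85 million.
Denominator = 117.46 + 2.07 = 119.53 million.
Broad rate = 17.85 / 119.53 = 14.93%.
Headline unemployment rate = 10.37 / 117.46 = 8.83%.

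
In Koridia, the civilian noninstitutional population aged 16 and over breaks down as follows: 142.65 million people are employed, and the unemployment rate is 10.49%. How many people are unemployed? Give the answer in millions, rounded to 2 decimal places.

About 16.72 million are unemployed.

Let U be the number unemployed. The labor force is E + U, and U/(E+U) = 0.1049.
So U = 0.1049 × 142.65 / (1 − 0.1049) = 14.9640 / 0.8951 ≈ 16.72 million.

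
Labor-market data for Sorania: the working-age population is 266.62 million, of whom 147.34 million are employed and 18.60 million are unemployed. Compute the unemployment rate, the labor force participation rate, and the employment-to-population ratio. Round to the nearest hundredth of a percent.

Unemployment rate ≈ 11.21%; labor force participation rate ≈ 62.24%; employment-population ratio ≈ 55.26%.

Labor force = employed + unemployed = 147.34 + 18.60 = 165.94 million.
Unemployment rate = 18.60 / 165.94 = 11.21%.
Labor force participation rate = 165.94 / 266.62 = 62.24%.
Employment-population ratio = 147.34 / 266.62 = 55.26%.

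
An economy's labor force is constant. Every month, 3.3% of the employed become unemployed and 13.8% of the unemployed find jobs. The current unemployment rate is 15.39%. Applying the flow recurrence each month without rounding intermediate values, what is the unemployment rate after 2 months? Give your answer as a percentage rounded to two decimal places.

With a fixed labor force, u_{t+1} = u_t + s·(1−u_t) − f·u_t = u_t·(1−s−f) + s.
Here 1−s−f = 0.829 and s = 0.033.
u_1 = 0.153900 × 0.829 + 0.033 = 0.160583.
u_2 = 0.160583 × 0.829 + 0.033 = 0.166123.

Unemployment rate after two months ≈ 16.61%.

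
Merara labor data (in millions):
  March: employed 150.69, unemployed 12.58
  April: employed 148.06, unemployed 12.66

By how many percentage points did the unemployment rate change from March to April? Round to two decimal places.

The unemployment rate changed by +0.17 percentage points.

March: labor force = 150.69 + 12.58 = 163.27; u = 12.58/163.27 = 7.71%.
April: labor force = 148.06 + 12.66 = 160.72; u = 12.66/160.72 = 7.88%.
Change = 7.88% − 7.71% = +0.17 pp.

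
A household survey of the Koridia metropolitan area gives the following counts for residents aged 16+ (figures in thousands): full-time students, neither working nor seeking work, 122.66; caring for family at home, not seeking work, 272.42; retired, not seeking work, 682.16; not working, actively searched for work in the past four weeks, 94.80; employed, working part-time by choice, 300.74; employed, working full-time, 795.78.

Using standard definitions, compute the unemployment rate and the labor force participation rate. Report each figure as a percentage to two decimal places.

Employed = 300.74 + 795.78 = 1,096.52 thousand.
Unemployed = 94.80 thousand.
Labor force = 1,096.52 + 94.80 = 1,191.32 thousand.
Not in labor force = 122.66 + 272.42 + 682.16 = 1,077.24 thousand (those not working and not actively searching are outside the labor force).
Civilian working-age population = 1,191.32 + 1,077.24 = 2,268.56 thousand.
Unemployment rate = 94.80 / 1,191.32 = 7.96%.
Labor force participation rate = 1,191.32 / 2,268.56 = 52.51%.

Unemployment rate ≈ 7.96%; labor force participation rate ≈ 52.51%.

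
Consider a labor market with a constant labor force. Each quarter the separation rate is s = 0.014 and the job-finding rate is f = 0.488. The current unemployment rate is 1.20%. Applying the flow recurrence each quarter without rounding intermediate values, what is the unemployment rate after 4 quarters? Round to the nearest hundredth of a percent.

Unemployment rate after four quarters ≈ 2.69%.

With a fixed labor force, u_{t+1} = u_t + s·(1−u_t) − f·u_t = u_t·(1−s−f) + s.
Here 1−s−f = 0.498 and s = 0.014.
u_1 = 0.012000 × 0.498 + 0.014 = 0.019976.
u_2 = 0.019976 × 0.498 + 0.014 = 0.023948.
u_3 = 0.023948 × 0.498 + 0.014 = 0.025926.
u_4 = 0.025926 × 0.498 + 0.014 = 0.026911.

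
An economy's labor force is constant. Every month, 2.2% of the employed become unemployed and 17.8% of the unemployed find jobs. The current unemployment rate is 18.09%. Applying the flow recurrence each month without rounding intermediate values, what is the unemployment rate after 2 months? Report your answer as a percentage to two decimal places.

Unemployment rate after two months ≈ 15.54%.

With a fixed labor force, u_{t+1} = u_t + s·(1−u_t) − f·u_t = u_t·(1−s−f) + s.
Here 1−s−f = 0.800 and s = 0.022.
u_1 = 0.180900 × 0.800 + 0.022 = 0.166720.
u_2 = 0.166720 × 0.800 + 0.022 = 0.155376.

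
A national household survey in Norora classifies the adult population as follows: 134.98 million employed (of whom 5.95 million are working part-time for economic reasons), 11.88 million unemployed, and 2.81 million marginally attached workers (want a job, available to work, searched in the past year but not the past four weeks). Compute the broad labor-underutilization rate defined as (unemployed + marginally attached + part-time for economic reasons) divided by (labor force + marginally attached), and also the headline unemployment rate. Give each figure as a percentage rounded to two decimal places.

Labor force = 134.98 + 11.88 = 146.86 million.
Numerator = 11.88 + 2.81 + 5.95 = 20.64 million.
Denominator = 146.86 + 2.81 = 149.67 million.
Broad rate = 20.64 / 149.67 = 13.79%.
Headline unemployment rate = 11.88 / 146.86 = 8.09%.

Broad underutilization rate ≈ 13.79%; headline unemployment rate ≈ 8.09%.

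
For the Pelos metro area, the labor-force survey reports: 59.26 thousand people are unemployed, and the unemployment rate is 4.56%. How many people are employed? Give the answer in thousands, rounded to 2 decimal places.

About 1,240.30 thousand are employed.

Labor force = U / u = 59.26 / 0.0456 ≈ 1,299.56 thousand.
Employed = labor force − unemployed = 1,299.56 − 59.26 = 1,240.30 thousand.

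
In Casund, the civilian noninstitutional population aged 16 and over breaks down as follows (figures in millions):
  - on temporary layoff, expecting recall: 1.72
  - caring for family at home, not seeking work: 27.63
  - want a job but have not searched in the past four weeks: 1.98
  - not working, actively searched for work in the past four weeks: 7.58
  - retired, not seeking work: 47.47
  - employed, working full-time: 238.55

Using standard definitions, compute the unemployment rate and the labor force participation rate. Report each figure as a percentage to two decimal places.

Employed = 238.55 million.
Unemployed = 1.72 + 7.58 = 9.30 million (jobless and actively searching, or on temporary layoff).
Labor force = 238.55 + 9.30 = 247.85 million.
Not in labor force = 27.63 + 1.98 + 47.47 = 77.08 million (those not working and not actively searching are outside the labor force — including those who want a job but have given up searching).
Civilian working-age population = 247.85 + 77.08 = 324.93 million.
Unemployment rate = 9.30 / 247.85 = 3.75%.
Labor force participation rate = 247.85 / 324.93 = 76.28%.

Unemployment rate ≈ 3.75%; labor force participation rate ≈ 76.28%.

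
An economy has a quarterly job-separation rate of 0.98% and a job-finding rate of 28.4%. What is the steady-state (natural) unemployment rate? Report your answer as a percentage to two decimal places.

Steady-state unemployment rate ≈ 3.34%.

At steady state the flows balance: s·E = f·U, so U/(E+U) = s/(s+f).
u* = 0.98 / (0.98 + 28.4) = 0.98 / 29.38 = 3.34%.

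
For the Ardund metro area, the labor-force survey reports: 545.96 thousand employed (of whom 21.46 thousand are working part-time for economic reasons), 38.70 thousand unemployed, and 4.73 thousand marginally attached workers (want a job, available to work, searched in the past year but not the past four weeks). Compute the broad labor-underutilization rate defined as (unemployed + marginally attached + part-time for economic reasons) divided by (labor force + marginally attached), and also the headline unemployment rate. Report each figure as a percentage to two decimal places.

Broad underutilization rate ≈ 11.01%; headline unemployment rate ≈ 6.62%.

Labor force = 545.96 + 38.70 = 584.66 thousand.
Numerator = 38.70 + 4.73 + 21.46 = 64.89 thousand.
Denominator = 584.66 + 4.73 = 589.39 thousand.
Broad rate = 64.89 / 589.39 = 11.01%.
Headline unemployment rate = 38.70 / 584.66 = 6.62%.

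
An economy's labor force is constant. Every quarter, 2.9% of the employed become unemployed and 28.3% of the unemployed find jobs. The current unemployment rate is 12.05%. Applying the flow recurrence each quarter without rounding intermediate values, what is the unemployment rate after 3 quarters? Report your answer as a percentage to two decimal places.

With a fixed labor force, u_{t+1} = u_t + s·(1−u_t) − f·u_t = u_t·(1−s−f) + s.
Here 1−s−f = 0.688 and s = 0.029.
u_1 = 0.120500 × 0.688 + 0.029 = 0.111904.
u_2 = 0.111904 × 0.688 + 0.029 = 0.105990.
u_3 = 0.105990 × 0.688 + 0.029 = 0.101921.

Unemployment rate after three quarters ≈ 10.19%.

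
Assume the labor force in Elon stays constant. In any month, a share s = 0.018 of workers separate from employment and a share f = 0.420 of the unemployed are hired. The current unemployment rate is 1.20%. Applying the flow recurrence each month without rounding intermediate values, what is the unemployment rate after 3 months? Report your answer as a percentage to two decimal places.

With a fixed labor force, u_{t+1} = u_t + s·(1−u_t) − f·u_t = u_t·(1−s−f) + s.
Here 1−s−f = 0.562 and s = 0.018.
u_1 = 0.012000 × 0.562 + 0.018 = 0.024744.
u_2 = 0.024744 × 0.562 + 0.018 = 0.031906.
u_3 = 0.031906 × 0.562 + 0.018 = 0.035931.

Unemployment rate after three months ≈ 3.59%.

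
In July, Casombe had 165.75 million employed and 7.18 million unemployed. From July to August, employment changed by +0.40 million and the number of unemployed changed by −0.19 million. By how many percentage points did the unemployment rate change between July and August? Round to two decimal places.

July: labor force = 165.75 + 7.18 = 172.93; u = 7.18/172.93 = 4.15%.
August: labor force = 166.15 + 6.99 = 173.14; u = 6.99/173.14 = 4.04%.
Change = 4.04% − 4.15% = −0.11 pp.

The unemployment rate changed by −0.11 percentage points.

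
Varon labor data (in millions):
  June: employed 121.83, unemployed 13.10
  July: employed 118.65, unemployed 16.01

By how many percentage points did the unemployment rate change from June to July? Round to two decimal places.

The unemployment rate changed by +2.18 percentage points.

June: labor force = 121.83 + 13.10 = 134.93; u = 13.10/134.93 = 9.71%.
July: labor force = 118.65 + 16.01 = 134.66; u = 16.01/134.66 = 11.89%.
Change = 11.89% − 9.71% = +2.18 pp.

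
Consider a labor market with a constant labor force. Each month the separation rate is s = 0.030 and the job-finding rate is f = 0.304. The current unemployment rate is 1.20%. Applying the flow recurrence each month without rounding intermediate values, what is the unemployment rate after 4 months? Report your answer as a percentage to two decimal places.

Unemployment rate after four months ≈ 7.45%.

With a fixed labor force, u_{t+1} = u_t + s·(1−u_t) − f·u_t = u_t·(1−s−f) + s.
Here 1−s−f = 0.666 and s = 0.030.
u_1 = 0.012000 × 0.666 + 0.030 = 0.037992.
u_2 = 0.037992 × 0.666 + 0.030 = 0.055303.
u_3 = 0.055303 × 0.666 + 0.030 = 0.066832.
u_4 = 0.066832 × 0.666 + 0.030 = 0.074510.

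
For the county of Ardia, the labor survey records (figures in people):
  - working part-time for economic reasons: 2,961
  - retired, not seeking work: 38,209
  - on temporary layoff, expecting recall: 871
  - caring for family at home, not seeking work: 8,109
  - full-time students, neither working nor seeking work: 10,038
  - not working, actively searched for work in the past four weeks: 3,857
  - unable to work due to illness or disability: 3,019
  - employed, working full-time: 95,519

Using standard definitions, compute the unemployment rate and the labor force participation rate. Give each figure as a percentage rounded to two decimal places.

Employed = 2,961 + 95,519 = 98,480 (anyone who worked, including part-time for economic reasons, counts as employed).
Unemployed = 871 + 3,857 = 4,728 (jobless and actively searching, or on temporary layoff).
Labor force = 98,480 + 4,728 = 103,208.
Not in labor force = 38,209 + 8,109 + 10,038 + 3,019 = 59,375 (those not working and not actively searching are outside the labor force).
Civilian working-age population = 103,208 + 59,375 = 162,583.
Unemployment rate = 4,728 / 103,208 = 4.58%.
Labor force participation rate = 103,208 / 162,583 = 63.48%.

Unemployment rate ≈ 4.58%; labor force participation rate ≈ 63.48%.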